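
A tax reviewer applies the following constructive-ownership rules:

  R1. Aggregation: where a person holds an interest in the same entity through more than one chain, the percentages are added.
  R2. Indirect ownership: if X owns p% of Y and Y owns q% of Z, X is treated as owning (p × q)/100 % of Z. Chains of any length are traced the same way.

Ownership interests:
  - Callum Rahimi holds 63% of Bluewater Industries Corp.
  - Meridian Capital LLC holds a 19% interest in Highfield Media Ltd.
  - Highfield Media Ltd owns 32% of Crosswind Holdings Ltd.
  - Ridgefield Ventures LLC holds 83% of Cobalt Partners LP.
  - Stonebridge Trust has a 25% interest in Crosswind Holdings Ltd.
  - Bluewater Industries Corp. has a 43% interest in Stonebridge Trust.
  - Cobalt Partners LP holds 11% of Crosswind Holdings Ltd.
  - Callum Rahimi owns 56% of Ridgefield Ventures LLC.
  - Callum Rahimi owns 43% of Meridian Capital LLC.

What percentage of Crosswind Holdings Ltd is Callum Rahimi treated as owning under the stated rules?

14.4997%

Chain via Meridian Capital LLC → Highfield Media Ltd (R2): 43% × 19% × 32% = 2.6144% of Crosswind Holdings Ltd.
Chain via Bluewater Industries Corp. → Stonebridge Trust (R2): 63% × 43% × 25% = 6.7725% of Crosswind Holdings Ltd.
Chain via Ridgefield Ventures LLC → Cobalt Partners LP (R2): 56% × 83% × 11% = 5.1128% of Crosswind Holdings Ltd.
Aggregating (R1): 2.6144% + 6.7725% + 5.1128% = 14.4997%.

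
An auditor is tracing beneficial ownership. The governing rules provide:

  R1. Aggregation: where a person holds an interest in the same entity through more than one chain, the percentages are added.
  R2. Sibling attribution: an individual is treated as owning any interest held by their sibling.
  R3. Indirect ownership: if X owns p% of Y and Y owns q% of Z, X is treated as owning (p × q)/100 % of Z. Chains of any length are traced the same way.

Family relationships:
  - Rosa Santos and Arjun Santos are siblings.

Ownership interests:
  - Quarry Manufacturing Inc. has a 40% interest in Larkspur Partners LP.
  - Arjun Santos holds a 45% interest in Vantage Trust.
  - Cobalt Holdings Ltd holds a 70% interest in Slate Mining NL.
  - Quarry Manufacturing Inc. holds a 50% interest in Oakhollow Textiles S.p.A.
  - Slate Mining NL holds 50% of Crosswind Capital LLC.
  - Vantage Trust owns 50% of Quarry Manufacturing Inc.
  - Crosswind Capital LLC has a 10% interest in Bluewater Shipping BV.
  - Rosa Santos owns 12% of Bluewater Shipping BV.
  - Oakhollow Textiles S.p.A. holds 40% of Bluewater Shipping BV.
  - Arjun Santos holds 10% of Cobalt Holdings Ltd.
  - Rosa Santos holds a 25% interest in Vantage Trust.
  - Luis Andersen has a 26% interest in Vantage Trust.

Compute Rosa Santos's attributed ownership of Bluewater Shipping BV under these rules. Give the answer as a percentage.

19.35%

By sibling attribution (R2), Rosa Santos is treated as also owning Arjun Santos's interest in Vantage Trust, giving 25% + 45% = 70%.
By sibling attribution (R2), Rosa Santos is treated as owning Arjun Santos's 10% interest in Cobalt Holdings Ltd.
Chain via Vantage Trust → Quarry Manufacturing Inc. → Oakhollow Textiles S.p.A. (R3): 70% × 50% × 50% × 40% = 7% of Bluewater Shipping BV.
Direct interest in Bluewater Shipping BV: 12%.
Chain via Cobalt Holdings Ltd → Slate Mining NL → Crosswind Capital LLC (R3): 10% × 70% × 50% × 10% = 0.35% of Bluewater Shipping BV.
Aggregating (R1): 7% + 12% + 0.35% = 19.35%.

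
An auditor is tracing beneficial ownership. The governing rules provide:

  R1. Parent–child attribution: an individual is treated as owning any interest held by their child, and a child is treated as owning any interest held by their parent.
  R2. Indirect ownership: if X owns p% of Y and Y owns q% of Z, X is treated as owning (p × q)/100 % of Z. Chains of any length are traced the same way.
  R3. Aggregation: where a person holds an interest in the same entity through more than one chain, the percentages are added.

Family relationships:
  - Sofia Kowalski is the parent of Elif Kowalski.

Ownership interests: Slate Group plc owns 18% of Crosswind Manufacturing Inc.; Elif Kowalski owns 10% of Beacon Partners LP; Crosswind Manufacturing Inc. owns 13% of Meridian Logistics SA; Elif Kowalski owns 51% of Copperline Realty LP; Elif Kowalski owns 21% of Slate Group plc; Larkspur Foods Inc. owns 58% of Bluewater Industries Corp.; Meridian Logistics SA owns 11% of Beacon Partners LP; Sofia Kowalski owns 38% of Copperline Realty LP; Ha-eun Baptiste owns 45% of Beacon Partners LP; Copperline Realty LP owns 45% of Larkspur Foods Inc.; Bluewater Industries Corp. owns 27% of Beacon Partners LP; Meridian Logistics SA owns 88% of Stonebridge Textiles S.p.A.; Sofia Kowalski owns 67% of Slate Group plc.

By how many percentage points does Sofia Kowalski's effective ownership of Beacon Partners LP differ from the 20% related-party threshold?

By parent–child attribution (R1), Sofia Kowalski is treated as also owning Elif Kowalski's interest in Copperline Realty LP, giving 38% + 51% = 89%.
By parent–child attribution (R1), Sofia Kowalski is treated as also owning Elif Kowalski's interest in Slate Group plc, giving 67% + 21% = 88%.
By parent–child attribution (R1), Sofia Kowalski is treated as owning Elif Kowalski's 10% interest in Beacon Partners LP.
Chain via Copperline Realty LP → Larkspur Foods Inc. → Bluewater Industries Corp. (R2): 89% × 45% × 58% × 27% = 6.27183% of Beacon Partners LP.
Chain via Slate Group plc → Crosswind Manufacturing Inc. → Meridian Logistics SA (R2): 88% × 18% × 13% × 11% = 0.226512% of Beacon Partners LP.
Direct interest in Beacon Partners LP: 10%.
Aggregating (R3): 6.27183% + 0.226512% + 10% = 16.498342%.
16.498342% falls short of the 20% threshold by 3.501658 percentage points.

3.501658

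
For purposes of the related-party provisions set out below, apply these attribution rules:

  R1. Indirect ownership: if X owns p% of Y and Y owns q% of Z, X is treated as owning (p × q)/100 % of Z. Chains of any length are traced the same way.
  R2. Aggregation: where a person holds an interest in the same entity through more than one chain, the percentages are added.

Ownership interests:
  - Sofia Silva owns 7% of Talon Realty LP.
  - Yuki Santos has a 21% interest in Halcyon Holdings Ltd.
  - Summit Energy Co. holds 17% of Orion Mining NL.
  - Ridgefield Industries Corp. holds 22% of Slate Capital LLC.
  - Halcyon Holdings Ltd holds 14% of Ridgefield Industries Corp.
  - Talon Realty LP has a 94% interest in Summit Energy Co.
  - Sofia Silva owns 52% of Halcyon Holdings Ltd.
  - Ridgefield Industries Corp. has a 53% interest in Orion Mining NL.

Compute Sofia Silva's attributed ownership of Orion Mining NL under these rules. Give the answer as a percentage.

Chain via Halcyon Holdings Ltd → Ridgefield Industries Corp. (R1): 52% × 14% × 53% = 3.8584% of Orion Mining NL.
Chain via Talon Realty LP → Summit Energy Co. (R1): 7% × 94% × 17% = 1.1186% of Orion Mining NL.
Aggregating (R2): 3.8584% + 1.1186% = 4.977%.

4.977%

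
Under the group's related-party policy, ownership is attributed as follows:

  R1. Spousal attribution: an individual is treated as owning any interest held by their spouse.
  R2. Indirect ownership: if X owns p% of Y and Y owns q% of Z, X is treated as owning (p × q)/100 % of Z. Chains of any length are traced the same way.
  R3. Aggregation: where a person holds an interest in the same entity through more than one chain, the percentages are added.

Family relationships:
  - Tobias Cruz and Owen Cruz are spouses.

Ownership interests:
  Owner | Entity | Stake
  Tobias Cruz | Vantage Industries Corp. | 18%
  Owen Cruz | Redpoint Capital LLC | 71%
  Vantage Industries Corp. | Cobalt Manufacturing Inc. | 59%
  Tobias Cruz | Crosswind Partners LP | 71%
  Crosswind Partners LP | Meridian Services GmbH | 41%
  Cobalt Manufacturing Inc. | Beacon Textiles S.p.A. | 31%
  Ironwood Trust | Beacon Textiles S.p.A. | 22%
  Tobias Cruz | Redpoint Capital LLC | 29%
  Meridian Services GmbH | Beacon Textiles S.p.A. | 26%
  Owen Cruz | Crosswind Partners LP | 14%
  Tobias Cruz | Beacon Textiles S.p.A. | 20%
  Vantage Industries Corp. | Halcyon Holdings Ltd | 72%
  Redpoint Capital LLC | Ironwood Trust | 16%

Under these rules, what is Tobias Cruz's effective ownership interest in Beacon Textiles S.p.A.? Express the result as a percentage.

By spousal attribution (R1), Tobias Cruz is treated as also owning Owen Cruz's interest in Redpoint Capital LLC, giving 29% + 71% = 100%.
By spousal attribution (R1), Tobias Cruz is treated as also owning Owen Cruz's interest in Crosswind Partners LP, giving 71% + 14% = 85%.
Chain via Vantage Industries Corp. → Cobalt Manufacturing Inc. (R2): 18% × 59% × 31% = 3.2922% of Beacon Textiles S.p.A.
Chain via Redpoint Capital LLC → Ironwood Trust (R2): 100% × 16% × 22% = 3.52% of Beacon Textiles S.p.A.
Chain via Crosswind Partners LP → Meridian Services GmbH (R2): 85% × 41% × 26% = 9.061% of Beacon Textiles S.p.A.
Direct interest in Beacon Textiles S.p.A: 20%.
Aggregating (R3): 3.2922% + 3.52% + 9.061% + 20% = 35.8732%.

35.8732%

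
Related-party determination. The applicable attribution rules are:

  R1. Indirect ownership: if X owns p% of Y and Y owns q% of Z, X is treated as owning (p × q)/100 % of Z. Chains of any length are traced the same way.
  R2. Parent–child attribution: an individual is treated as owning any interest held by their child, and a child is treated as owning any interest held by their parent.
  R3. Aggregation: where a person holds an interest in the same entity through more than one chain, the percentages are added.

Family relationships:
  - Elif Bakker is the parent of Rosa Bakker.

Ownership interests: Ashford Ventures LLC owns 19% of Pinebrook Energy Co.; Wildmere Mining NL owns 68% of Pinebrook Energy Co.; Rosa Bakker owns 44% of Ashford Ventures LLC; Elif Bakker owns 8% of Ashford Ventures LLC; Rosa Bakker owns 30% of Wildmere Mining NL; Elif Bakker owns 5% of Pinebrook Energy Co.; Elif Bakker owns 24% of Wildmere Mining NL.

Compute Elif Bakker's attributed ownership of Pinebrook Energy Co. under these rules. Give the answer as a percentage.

51.6%

By parent–child attribution (R2), Elif Bakker is treated as also owning Rosa Bakker's interest in Ashford Ventures LLC, giving 8% + 44% = 52%.
By parent–child attribution (R2), Elif Bakker is treated as also owning Rosa Bakker's interest in Wildmere Mining NL, giving 24% + 30% = 54%.
Chain via Ashford Ventures LLC (R1): 52% × 19% = 9.88% of Pinebrook Energy Co.
Chain via Wildmere Mining NL (R1): 54% × 68% = 36.72% of Pinebrook Energy Co.
Direct interest in Pinebrook Energy Co: 5%.
Aggregating (R3): 9.88% + 36.72% + 5% = 51.6%.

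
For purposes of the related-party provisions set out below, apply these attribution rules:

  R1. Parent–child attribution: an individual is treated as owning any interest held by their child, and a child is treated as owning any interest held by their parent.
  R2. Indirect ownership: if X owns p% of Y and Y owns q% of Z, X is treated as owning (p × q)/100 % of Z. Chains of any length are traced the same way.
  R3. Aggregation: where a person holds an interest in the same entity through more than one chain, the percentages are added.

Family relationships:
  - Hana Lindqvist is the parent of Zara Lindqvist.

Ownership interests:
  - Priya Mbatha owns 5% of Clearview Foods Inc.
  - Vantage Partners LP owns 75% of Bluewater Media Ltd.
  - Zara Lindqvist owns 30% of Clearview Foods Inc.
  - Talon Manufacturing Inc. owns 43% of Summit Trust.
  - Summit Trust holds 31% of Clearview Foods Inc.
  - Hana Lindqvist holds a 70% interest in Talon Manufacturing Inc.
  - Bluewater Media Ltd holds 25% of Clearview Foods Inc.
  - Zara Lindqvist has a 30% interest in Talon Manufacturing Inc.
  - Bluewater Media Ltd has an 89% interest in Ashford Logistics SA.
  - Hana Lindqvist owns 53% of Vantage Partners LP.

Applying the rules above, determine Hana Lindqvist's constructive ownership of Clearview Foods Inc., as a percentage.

By parent–child attribution (R1), Hana Lindqvist is treated as also owning Zara Lindqvist's interest in Talon Manufacturing Inc, giving 70% + 30% = 100%.
By parent–child attribution (R1), Hana Lindqvist is treated as owning Zara Lindqvist's 30% interest in Clearview Foods Inc.
Chain via Talon Manufacturing Inc. → Summit Trust (R2): 100% × 43% × 31% = 13.33% of Clearview Foods Inc.
Chain via Vantage Partners LP → Bluewater Media Ltd (R2): 53% × 75% × 25% = 9.9375% of Clearview Foods Inc.
Direct interest in Clearview Foods Inc: 30%.
Aggregating (R3): 13.33% + 9.9375% + 30% = 53.2675%.

53.2675%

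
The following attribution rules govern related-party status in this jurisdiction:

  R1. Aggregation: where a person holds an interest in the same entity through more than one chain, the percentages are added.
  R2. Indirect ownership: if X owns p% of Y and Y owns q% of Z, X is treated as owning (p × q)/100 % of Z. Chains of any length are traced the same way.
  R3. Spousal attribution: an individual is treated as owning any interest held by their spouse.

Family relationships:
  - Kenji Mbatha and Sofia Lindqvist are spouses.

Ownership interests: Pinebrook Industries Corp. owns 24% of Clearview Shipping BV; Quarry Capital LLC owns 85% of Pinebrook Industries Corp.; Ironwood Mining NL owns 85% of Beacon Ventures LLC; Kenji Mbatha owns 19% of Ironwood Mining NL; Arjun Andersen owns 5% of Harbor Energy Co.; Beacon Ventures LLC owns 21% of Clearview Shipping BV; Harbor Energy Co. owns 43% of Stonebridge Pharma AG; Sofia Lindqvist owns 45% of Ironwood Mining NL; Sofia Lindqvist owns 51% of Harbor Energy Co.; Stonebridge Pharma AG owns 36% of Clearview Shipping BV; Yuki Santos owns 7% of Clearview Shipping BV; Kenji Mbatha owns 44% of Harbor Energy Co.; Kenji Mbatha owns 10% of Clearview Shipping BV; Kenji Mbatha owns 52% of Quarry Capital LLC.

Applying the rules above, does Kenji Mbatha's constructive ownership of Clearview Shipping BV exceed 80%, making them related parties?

By spousal attribution (R3), Kenji Mbatha is treated as also owning Sofia Lindqvist's interest in Ironwood Mining NL, giving 19% + 45% = 64%.
By spousal attribution (R3), Kenji Mbatha is treated as also owning Sofia Lindqvist's interest in Harbor Energy Co, giving 44% + 51% = 95%.
Chain via Ironwood Mining NL → Beacon Ventures LLC (R2): 64% × 85% × 21% = 11.424% of Clearview Shipping BV.
Chain via Harbor Energy Co. → Stonebridge Pharma AG (R2): 95% × 43% × 36% = 14.706% of Clearview Shipping BV.
Chain via Quarry Capital LLC → Pinebrook Industries Corp. (R2): 52% × 85% × 24% = 10.608% of Clearview Shipping BV.
Direct interest in Clearview Shipping BV: 10%.
Aggregating (R1): 11.424% + 14.706% + 10.608% + 10% = 46.738%.
46.738% does not exceed the 80% threshold, so Kenji is not a related party to Clearview Shipping BV.

No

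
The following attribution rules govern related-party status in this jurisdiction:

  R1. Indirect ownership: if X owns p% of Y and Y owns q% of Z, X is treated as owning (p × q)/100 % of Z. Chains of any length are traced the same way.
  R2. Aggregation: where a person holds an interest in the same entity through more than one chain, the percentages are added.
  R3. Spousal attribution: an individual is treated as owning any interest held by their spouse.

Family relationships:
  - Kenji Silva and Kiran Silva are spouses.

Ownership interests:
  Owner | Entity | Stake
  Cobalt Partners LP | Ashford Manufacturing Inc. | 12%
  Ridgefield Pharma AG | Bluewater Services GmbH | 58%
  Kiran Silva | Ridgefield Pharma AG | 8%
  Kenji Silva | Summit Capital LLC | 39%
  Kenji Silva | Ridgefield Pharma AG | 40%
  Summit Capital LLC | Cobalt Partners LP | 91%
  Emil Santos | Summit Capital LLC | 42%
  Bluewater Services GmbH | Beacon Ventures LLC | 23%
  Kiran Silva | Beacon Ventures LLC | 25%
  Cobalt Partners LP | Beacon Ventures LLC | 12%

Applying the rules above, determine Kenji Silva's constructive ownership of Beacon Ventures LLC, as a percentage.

35.662%

By spousal attribution (R3), Kenji Silva is treated as also owning Kiran Silva's interest in Ridgefield Pharma AG, giving 40% + 8% = 48%.
By spousal attribution (R3), Kenji Silva is treated as owning Kiran Silva's 25% interest in Beacon Ventures LLC.
Chain via Ridgefield Pharma AG → Bluewater Services GmbH (R1): 48% × 58% × 23% = 6.4032% of Beacon Ventures LLC.
Chain via Summit Capital LLC → Cobalt Partners LP (R1): 39% × 91% × 12% = 4.2588% of Beacon Ventures LLC.
Direct interest in Beacon Ventures LLC: 25%.
Aggregating (R2): 6.4032% + 4.2588% + 25% = 35.662%.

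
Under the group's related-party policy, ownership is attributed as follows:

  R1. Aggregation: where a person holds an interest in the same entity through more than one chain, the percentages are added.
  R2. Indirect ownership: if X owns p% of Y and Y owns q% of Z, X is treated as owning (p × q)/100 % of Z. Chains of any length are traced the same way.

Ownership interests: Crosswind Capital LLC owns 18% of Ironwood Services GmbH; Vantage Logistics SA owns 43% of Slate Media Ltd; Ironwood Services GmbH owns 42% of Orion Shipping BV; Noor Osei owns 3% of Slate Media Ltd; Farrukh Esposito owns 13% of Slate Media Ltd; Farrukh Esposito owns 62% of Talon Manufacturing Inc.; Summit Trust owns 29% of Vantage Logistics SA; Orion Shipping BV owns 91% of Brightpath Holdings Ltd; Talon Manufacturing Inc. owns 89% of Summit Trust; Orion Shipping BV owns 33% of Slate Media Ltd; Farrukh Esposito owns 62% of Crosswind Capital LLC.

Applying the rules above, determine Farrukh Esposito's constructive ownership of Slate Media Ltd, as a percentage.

21.427722%

Chain via Talon Manufacturing Inc. → Summit Trust → Vantage Logistics SA (R2): 62% × 89% × 29% × 43% = 6.880946% of Slate Media Ltd.
Chain via Crosswind Capital LLC → Ironwood Services GmbH → Orion Shipping BV (R2): 62% × 18% × 42% × 33% = 1.546776% of Slate Media Ltd.
Direct interest in Slate Media Ltd: 13%.
Aggregating (R1): 6.880946% + 1.546776% + 13% = 21.427722%.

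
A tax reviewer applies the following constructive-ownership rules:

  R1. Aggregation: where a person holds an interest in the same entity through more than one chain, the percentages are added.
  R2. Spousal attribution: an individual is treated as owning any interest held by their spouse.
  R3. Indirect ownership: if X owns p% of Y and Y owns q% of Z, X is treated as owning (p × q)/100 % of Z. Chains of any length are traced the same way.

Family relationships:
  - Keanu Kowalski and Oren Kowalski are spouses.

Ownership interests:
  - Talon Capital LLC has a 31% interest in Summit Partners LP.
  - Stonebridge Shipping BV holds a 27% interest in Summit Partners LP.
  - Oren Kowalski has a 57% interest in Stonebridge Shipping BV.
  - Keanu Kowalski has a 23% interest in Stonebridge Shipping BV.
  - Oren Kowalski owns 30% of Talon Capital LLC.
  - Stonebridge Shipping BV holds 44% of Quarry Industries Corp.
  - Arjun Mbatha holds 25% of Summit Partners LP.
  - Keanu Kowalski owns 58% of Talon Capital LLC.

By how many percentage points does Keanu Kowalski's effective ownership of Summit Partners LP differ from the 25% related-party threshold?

By spousal attribution (R2), Keanu Kowalski is treated as also owning Oren Kowalski's interest in Talon Capital LLC, giving 58% + 30% = 88%.
By spousal attribution (R2), Keanu Kowalski is treated as also owning Oren Kowalski's interest in Stonebridge Shipping BV, giving 23% + 57% = 80%.
Chain via Talon Capital LLC (R3): 88% × 31% = 27.28% of Summit Partners LP.
Chain via Stonebridge Shipping BV (R3): 80% × 27% = 21.6% of Summit Partners LP.
Aggregating (R1): 27.28% + 21.6% = 48.88%.
48.88% exceeds the 25% threshold by 23.88 percentage points.

23.88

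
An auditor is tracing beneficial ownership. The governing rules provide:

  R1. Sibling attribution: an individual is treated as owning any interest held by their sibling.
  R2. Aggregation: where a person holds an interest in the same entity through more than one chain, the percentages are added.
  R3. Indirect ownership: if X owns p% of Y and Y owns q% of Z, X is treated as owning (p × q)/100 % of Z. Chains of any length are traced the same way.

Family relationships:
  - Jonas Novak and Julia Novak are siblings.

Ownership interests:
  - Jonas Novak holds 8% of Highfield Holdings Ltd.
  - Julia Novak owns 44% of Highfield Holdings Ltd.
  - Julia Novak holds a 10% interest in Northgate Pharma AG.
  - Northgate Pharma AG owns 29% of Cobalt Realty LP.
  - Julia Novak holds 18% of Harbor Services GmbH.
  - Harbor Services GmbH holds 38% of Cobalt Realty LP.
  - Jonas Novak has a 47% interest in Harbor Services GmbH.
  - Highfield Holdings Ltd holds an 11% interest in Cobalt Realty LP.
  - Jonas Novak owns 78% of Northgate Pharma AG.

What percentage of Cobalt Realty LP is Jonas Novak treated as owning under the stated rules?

By sibling attribution (R1), Jonas Novak is treated as also owning Julia Novak's interest in Harbor Services GmbH, giving 47% + 18% = 65%.
By sibling attribution (R1), Jonas Novak is treated as also owning Julia Novak's interest in Northgate Pharma AG, giving 78% + 10% = 88%.
By sibling attribution (R1), Jonas Novak is treated as also owning Julia Novak's interest in Highfield Holdings Ltd, giving 8% + 44% = 52%.
Chain via Harbor Services GmbH (R3): 65% × 38% = 24.7% of Cobalt Realty LP.
Chain via Northgate Pharma AG (R3): 88% × 29% = 25.52% of Cobalt Realty LP.
Chain via Highfield Holdings Ltd (R3): 52% × 11% = 5.72% of Cobalt Realty LP.
Aggregating (R2): 24.7% + 25.52% + 5.72% = 55.94%.

55.94%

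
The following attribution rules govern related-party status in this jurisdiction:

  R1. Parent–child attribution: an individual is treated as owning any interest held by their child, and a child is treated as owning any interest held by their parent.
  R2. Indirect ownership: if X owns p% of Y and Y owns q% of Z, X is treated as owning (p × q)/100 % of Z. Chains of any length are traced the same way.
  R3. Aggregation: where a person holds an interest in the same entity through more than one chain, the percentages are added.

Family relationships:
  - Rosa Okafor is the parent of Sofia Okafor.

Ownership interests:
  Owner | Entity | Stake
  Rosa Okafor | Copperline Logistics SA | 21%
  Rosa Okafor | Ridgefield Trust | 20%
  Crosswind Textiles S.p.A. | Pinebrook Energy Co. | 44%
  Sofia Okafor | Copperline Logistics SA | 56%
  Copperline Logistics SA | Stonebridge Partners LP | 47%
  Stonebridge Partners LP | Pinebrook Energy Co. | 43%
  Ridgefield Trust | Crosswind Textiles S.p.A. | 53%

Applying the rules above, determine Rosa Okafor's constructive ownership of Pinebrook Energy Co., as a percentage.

By parent–child attribution (R1), Rosa Okafor is treated as also owning Sofia Okafor's interest in Copperline Logistics SA, giving 21% + 56% = 77%.
Chain via Copperline Logistics SA → Stonebridge Partners LP (R2): 77% × 47% × 43% = 15.5617% of Pinebrook Energy Co.
Chain via Ridgefield Trust → Crosswind Textiles S.p.A. (R2): 20% × 53% × 44% = 4.664% of Pinebrook Energy Co.
Aggregating (R3): 15.5617% + 4.664% = 20.2257%.

20.2257%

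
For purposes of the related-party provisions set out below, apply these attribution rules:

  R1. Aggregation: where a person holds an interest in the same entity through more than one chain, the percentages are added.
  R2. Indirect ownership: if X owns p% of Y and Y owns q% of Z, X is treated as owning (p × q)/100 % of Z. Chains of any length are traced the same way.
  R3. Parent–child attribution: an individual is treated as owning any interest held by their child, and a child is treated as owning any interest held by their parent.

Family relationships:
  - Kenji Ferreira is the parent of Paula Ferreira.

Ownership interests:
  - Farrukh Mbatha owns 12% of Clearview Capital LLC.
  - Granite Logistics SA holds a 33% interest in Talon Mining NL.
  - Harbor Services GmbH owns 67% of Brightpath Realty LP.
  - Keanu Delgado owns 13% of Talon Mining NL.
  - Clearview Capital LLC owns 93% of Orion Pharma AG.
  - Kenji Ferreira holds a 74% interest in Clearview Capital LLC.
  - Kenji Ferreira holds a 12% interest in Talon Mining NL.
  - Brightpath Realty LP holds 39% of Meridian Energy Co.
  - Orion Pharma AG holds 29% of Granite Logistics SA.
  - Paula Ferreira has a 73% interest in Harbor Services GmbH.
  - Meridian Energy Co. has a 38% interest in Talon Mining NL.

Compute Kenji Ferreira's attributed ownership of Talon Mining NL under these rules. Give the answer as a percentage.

By parent–child attribution (R3), Kenji Ferreira is treated as owning Paula Ferreira's 73% interest in Harbor Services GmbH.
Chain via Clearview Capital LLC → Orion Pharma AG → Granite Logistics SA (R2): 74% × 93% × 29% × 33% = 6.586074% of Talon Mining NL.
Direct interest in Talon Mining NL: 12%.
Chain via Harbor Services GmbH → Brightpath Realty LP → Meridian Energy Co. (R2): 73% × 67% × 39% × 38% = 7.248462% of Talon Mining NL.
Aggregating (R1): 6.586074% + 12% + 7.248462% = 25.834536%.

25.834536%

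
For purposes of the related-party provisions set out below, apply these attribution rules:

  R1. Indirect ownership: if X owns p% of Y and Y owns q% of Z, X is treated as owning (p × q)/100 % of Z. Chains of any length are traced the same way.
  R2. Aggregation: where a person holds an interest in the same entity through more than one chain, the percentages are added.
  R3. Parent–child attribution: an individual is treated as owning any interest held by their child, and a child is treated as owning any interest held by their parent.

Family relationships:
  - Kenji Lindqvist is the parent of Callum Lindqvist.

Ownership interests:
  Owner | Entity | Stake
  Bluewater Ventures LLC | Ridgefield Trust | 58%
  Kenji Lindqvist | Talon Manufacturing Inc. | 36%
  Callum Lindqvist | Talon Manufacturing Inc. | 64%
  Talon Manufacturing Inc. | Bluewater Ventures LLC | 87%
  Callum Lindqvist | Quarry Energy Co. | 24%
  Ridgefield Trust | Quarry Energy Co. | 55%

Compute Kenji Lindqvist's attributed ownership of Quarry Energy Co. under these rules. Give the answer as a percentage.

By parent–child attribution (R3), Kenji Lindqvist is treated as also owning Callum Lindqvist's interest in Talon Manufacturing Inc, giving 36% + 64% = 100%.
By parent–child attribution (R3), Kenji Lindqvist is treated as owning Callum Lindqvist's 24% interest in Quarry Energy Co.
Chain via Talon Manufacturing Inc. → Bluewater Ventures LLC → Ridgefield Trust (R1): 100% × 87% × 58% × 55% = 27.753% of Quarry Energy Co.
Direct interest in Quarry Energy Co: 24%.
Aggregating (R2): 27.753% + 24% = 51.753%.

51.753%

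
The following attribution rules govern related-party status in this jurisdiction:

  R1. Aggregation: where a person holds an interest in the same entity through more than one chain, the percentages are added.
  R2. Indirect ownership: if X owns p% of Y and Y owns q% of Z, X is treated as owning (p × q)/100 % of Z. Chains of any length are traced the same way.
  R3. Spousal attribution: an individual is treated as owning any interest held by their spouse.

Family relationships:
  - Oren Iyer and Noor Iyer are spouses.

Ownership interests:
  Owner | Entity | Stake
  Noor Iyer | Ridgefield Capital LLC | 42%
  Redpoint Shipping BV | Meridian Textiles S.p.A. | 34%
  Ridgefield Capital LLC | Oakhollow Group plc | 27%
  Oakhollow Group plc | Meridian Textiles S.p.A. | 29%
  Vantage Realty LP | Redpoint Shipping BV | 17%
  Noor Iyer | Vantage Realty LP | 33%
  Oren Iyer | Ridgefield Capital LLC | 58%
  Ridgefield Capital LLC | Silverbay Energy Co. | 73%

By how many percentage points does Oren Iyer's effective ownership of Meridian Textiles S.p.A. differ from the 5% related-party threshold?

By spousal attribution (R3), Oren Iyer is treated as also owning Noor Iyer's interest in Ridgefield Capital LLC, giving 58% + 42% = 100%.
By spousal attribution (R3), Oren Iyer is treated as owning Noor Iyer's 33% interest in Vantage Realty LP.
Chain via Ridgefield Capital LLC → Oakhollow Group plc (R2): 100% × 27% × 29% = 7.83% of Meridian Textiles S.p.A.
Chain via Vantage Realty LP → Redpoint Shipping BV (R2): 33% × 17% × 34% = 1.9074% of Meridian Textiles S.p.A.
Aggregating (R1): 7.83% + 1.9074% = 9.7374%.
9.7374% exceeds the 5% threshold by 4.7374 percentage points.

4.7374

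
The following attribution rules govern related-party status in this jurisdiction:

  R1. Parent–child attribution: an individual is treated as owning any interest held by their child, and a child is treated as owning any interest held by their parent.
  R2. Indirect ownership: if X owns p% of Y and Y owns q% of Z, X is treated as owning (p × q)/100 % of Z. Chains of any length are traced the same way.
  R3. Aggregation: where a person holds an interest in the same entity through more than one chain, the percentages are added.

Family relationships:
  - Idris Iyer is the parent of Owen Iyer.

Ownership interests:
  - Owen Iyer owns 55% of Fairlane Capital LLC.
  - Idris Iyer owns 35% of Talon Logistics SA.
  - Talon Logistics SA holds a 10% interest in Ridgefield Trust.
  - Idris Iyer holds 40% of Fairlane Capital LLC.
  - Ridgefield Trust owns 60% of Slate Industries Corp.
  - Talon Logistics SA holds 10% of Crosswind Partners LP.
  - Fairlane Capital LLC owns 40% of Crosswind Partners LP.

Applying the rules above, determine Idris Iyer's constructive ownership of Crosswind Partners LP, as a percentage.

41.5%

By parent–child attribution (R1), Idris Iyer is treated as also owning Owen Iyer's interest in Fairlane Capital LLC, giving 40% + 55% = 95%.
Chain via Talon Logistics SA (R2): 35% × 10% = 3.5% of Crosswind Partners LP.
Chain via Fairlane Capital LLC (R2): 95% × 40% = 38% of Crosswind Partners LP.
Aggregating (R3): 3.5% + 38% = 41.5%.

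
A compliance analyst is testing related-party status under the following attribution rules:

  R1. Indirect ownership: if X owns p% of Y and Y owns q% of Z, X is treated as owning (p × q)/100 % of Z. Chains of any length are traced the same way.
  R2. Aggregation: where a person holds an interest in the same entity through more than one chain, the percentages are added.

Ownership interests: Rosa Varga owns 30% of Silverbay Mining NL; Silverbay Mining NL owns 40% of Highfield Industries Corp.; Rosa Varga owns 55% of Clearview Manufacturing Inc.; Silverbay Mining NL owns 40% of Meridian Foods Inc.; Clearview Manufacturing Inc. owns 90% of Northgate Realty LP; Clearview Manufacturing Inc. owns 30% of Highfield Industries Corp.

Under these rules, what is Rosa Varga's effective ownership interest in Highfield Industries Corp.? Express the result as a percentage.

Chain via Clearview Manufacturing Inc. (R1): 55% × 30% = 16.5% of Highfield Industries Corp.
Chain via Silverbay Mining NL (R1): 30% × 40% = 12% of Highfield Industries Corp.
Aggregating (R2): 16.5% + 12% = 28.5%.

28.5%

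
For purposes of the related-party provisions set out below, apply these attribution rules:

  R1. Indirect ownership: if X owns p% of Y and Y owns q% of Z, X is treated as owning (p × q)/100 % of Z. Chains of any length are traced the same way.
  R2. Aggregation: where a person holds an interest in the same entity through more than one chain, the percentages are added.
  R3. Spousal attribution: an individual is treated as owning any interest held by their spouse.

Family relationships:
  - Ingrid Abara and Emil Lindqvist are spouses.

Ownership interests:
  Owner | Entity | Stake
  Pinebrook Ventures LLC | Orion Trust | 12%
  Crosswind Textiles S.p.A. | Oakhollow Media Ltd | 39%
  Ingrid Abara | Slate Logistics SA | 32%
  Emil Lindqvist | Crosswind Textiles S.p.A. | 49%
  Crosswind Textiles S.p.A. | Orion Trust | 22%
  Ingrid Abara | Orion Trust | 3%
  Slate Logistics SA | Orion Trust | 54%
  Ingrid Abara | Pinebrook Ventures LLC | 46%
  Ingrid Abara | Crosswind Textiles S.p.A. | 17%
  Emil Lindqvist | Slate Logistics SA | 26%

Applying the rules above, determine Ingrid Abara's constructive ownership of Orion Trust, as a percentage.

By spousal attribution (R3), Ingrid Abara is treated as also owning Emil Lindqvist's interest in Slate Logistics SA, giving 32% + 26% = 58%.
By spousal attribution (R3), Ingrid Abara is treated as also owning Emil Lindqvist's interest in Crosswind Textiles S.p.A, giving 17% + 49% = 66%.
Chain via Slate Logistics SA (R1): 58% × 54% = 31.32% of Orion Trust.
Chain via Crosswind Textiles S.p.A. (R1): 66% × 22% = 14.52% of Orion Trust.
Chain via Pinebrook Ventures LLC (R1): 46% × 12% = 5.52% of Orion Trust.
Direct interest in Orion Trust: 3%.
Aggregating (R2): 31.32% + 14.52% + 5.52% + 3% = 54.36%.

54.36%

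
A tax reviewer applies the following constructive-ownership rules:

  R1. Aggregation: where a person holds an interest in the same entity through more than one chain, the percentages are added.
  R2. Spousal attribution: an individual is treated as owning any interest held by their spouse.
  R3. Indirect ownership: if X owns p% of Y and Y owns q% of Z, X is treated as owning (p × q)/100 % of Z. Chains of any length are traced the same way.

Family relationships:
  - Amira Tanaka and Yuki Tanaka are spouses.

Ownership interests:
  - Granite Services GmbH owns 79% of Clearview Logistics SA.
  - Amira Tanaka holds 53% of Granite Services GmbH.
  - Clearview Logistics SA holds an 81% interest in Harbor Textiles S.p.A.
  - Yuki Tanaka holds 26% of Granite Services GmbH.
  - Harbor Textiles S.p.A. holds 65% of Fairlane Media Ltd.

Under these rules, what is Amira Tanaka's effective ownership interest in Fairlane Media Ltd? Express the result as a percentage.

By spousal attribution (R2), Amira Tanaka is treated as also owning Yuki Tanaka's interest in Granite Services GmbH, giving 53% + 26% = 79%.
Chain via Granite Services GmbH → Clearview Logistics SA → Harbor Textiles S.p.A. (R3): 79% × 79% × 81% × 65% = 32.858865% of Fairlane Media Ltd.

32.858865%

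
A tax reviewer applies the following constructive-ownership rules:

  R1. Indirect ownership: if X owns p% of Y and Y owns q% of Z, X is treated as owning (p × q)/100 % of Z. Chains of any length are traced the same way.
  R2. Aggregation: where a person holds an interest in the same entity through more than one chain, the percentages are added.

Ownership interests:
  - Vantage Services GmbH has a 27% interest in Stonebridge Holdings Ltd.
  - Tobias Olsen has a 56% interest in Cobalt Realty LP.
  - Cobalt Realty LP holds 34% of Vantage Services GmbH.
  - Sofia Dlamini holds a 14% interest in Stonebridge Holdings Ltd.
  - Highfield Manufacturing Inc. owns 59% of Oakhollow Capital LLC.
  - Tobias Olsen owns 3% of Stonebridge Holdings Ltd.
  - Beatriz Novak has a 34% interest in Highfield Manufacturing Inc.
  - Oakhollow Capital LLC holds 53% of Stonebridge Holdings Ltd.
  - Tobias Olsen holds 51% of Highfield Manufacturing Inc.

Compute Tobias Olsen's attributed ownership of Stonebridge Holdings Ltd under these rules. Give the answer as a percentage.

24.0885%

Chain via Highfield Manufacturing Inc. → Oakhollow Capital LLC (R1): 51% × 59% × 53% = 15.9477% of Stonebridge Holdings Ltd.
Chain via Cobalt Realty LP → Vantage Services GmbH (R1): 56% × 34% × 27% = 5.1408% of Stonebridge Holdings Ltd.
Direct interest in Stonebridge Holdings Ltd: 3%.
Aggregating (R2): 15.9477% + 5.1408% + 3% = 24.0885%.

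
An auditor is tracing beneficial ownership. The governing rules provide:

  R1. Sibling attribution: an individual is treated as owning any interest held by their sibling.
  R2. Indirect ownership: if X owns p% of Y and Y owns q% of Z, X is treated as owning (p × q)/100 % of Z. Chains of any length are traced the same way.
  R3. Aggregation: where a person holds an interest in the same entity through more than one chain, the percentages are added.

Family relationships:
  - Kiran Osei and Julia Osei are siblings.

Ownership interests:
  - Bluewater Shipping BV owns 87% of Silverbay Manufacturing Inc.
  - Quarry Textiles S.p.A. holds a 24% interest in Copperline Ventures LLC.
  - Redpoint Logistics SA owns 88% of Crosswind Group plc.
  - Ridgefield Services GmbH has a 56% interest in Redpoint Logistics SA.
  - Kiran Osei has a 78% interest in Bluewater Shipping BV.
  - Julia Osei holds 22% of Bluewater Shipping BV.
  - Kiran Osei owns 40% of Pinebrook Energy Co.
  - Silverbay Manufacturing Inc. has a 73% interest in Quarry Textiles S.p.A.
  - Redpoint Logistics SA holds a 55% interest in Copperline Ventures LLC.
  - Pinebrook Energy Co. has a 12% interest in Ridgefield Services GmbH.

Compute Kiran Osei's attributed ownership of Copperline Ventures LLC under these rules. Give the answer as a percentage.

By sibling attribution (R1), Kiran Osei is treated as also owning Julia Osei's interest in Bluewater Shipping BV, giving 78% + 22% = 100%.
Chain via Pinebrook Energy Co. → Ridgefield Services GmbH → Redpoint Logistics SA (R2): 40% × 12% × 56% × 55% = 1.4784% of Copperline Ventures LLC.
Chain via Bluewater Shipping BV → Silverbay Manufacturing Inc. → Quarry Textiles S.p.A. (R2): 100% × 87% × 73% × 24% = 15.2424% of Copperline Ventures LLC.
Aggregating (R3): 1.4784% + 15.2424% = 16.7208%.

16.7208%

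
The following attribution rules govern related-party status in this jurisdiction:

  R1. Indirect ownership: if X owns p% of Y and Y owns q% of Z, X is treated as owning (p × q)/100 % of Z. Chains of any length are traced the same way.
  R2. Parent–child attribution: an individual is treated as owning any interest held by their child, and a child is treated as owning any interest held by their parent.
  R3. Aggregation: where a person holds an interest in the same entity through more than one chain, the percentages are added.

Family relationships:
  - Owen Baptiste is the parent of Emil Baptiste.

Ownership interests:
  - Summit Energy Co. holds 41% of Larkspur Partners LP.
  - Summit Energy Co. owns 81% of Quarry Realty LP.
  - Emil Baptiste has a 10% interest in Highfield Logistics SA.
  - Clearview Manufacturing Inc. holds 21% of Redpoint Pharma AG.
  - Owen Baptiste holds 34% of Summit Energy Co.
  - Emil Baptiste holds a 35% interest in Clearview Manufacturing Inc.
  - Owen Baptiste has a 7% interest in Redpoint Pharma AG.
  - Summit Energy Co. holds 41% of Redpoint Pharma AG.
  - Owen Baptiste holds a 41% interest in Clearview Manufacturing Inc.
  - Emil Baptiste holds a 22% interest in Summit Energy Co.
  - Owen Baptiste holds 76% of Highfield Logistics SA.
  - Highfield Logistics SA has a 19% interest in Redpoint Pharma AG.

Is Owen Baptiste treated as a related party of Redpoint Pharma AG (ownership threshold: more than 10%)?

By parent–child attribution (R2), Owen Baptiste is treated as also owning Emil Baptiste's interest in Clearview Manufacturing Inc, giving 41% + 35% = 76%.
By parent–child attribution (R2), Owen Baptiste is treated as also owning Emil Baptiste's interest in Summit Energy Co, giving 34% + 22% = 56%.
By parent–child attribution (R2), Owen Baptiste is treated as also owning Emil Baptiste's interest in Highfield Logistics SA, giving 76% + 10% = 86%.
Chain via Clearview Manufacturing Inc. (R1): 76% × 21% = 15.96% of Redpoint Pharma AG.
Chain via Summit Energy Co. (R1): 56% × 41% = 22.96% of Redpoint Pharma AG.
Chain via Highfield Logistics SA (R1): 86% × 19% = 16.34% of Redpoint Pharma AG.
Direct interest in Redpoint Pharma AG: 7%.
Aggregating (R3): 15.96% + 22.96% + 16.34% + 7% = 62.26%.
62.26% exceeds the 10% threshold, so Owen is a related party to Redpoint Pharma AG.

Yes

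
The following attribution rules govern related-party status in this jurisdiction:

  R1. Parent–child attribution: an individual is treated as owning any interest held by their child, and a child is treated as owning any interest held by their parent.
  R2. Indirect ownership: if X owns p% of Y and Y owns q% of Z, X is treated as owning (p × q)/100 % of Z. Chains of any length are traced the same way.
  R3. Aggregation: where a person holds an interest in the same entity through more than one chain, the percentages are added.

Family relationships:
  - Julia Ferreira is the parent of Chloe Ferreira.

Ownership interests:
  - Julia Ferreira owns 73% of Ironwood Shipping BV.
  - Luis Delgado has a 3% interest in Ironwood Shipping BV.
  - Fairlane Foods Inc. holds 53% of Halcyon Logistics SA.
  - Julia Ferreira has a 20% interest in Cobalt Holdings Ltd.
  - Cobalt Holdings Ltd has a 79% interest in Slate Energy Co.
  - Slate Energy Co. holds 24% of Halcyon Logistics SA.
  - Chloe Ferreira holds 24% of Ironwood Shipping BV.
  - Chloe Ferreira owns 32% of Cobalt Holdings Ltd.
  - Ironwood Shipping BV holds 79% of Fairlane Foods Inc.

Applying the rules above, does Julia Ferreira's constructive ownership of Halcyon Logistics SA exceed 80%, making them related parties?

By parent–child attribution (R1), Julia Ferreira is treated as also owning Chloe Ferreira's interest in Cobalt Holdings Ltd, giving 20% + 32% = 52%.
By parent–child attribution (R1), Julia Ferreira is treated as also owning Chloe Ferreira's interest in Ironwood Shipping BV, giving 73% + 24% = 97%.
Chain via Cobalt Holdings Ltd → Slate Energy Co. (R2): 52% × 79% × 24% = 9.8592% of Halcyon Logistics SA.
Chain via Ironwood Shipping BV → Fairlane Foods Inc. (R2): 97% × 79% × 53% = 40.6139% of Halcyon Logistics SA.
Aggregating (R3): 9.8592% + 40.6139% = 50.4731%.
50.4731% does not exceed the 80% threshold, so Julia is not a related party to Halcyon Logistics SA.

No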